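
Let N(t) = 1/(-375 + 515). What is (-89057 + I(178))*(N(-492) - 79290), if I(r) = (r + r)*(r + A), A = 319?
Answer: -195093027425/28 ≈ -6.9676e+9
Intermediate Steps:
I(r) = 2*r*(319 + r) (I(r) = (r + r)*(r + 319) = (2*r)*(319 + r) = 2*r*(319 + r))
N(t) = 1/140
(-89057 + I(178))*(N(-492) - 79290) = (-89057 + 2*178*(319 + 178))*(1/140 - 79290) = (-89057 + 2*178*497)*(-11100599/140) = (-89057 + 176932)*(-11100599/140) = 87875*(-11100599/140) = -195093027425/28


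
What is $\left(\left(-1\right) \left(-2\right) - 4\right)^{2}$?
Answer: $4$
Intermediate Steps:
$\left(\left(-1\right) \left(-2\right) - 4\right)^{2} = \left(2 - 4\right)^{2} = \left(-2\right)^{2} = 4$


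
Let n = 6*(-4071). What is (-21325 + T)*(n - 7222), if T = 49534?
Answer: -892758432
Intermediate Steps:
n = -24426
(-21325 + T)*(n - 7222) = (-21325 + 49534)*(-24426 - 7222) = 28209*(-31648) = -892758432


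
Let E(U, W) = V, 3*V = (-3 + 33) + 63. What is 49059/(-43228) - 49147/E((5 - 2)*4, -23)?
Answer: -2126047345/1340068 ≈ -1586.5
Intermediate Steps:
V = 31 (V = ((-3 + 33) + 63)/3 = (30 + 63)/3 = (⅓)*93 = 31)
E(U, W) = 31
49059/(-43228) - 49147/E((5 - 2)*4, -23) = 49059/(-43228) - 49147/31 = 49059*(-1/43228) - 49147*1/31 = -49059/43228 - 49147/31 = -2126047345/1340068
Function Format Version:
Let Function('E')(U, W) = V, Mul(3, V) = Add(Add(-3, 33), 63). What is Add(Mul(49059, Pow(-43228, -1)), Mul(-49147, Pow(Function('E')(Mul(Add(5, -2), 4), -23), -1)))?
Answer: Rational(-2126047345, 1340068) ≈ -1586.5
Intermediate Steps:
V = 31 (V = Mul(Rational(1, 3), Add(Add(-3, 33), 63)) = Mul(Rational(1, 3), Add(30, 63)) = Mul(Rational(1, 3), 93) = 31)
Function('E')(U, W) = 31
Add(Mul(49059, Pow(-43228, -1)), Mul(-49147, Pow(Function('E')(Mul(Add(5, -2), 4), -23), -1))) = Add(Mul(49059, Pow(-43228, -1)), Mul(-49147, Pow(31, -1))) = Add(Mul(49059, Rational(-1, 43228)), Mul(-49147, Rational(1, 31))) = Add(Rational(-49059, 43228), Rational(-49147, 31)) = Rational(-2126047345, 1340068)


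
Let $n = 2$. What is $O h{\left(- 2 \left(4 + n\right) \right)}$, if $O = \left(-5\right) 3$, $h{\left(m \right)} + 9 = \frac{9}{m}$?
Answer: $\frac{585}{4} \approx 146.25$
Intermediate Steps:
$h{\left(m \right)} = -9 + \frac{9}{m}$
$O = -15$
$O h{\left(- 2 \left(4 + n\right) \right)} = - 15 \left(-9 + \frac{9}{\left(-2\right) \left(4 + 2\right)}\right) = - 15 \left(-9 + \frac{9}{\left(-2\right) 6}\right) = - 15 \left(-9 + \frac{9}{-12}\right) = - 15 \left(-9 + 9 \left(- \frac{1}{12}\right)\right) = - 15 \left(-9 - \frac{3}{4}\right) = \left(-15\right) \left(- \frac{39}{4}\right) = \frac{585}{4}$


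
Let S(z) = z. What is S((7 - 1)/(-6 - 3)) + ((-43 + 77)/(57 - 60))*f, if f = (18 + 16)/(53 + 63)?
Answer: -347/87 ≈ -3.9885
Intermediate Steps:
f = 17/58 (f = 34/116 = 34*(1/116) = 17/58 ≈ 0.29310)
S((7 - 1)/(-6 - 3)) + ((-43 + 77)/(57 - 60))*f = (7 - 1)/(-6 - 3) + ((-43 + 77)/(57 - 60))*(17/58) = 6/(-9) + (34/(-3))*(17/58) = 6*(-1/9) + (34*(-1/3))*(17/58) = -2/3 - 34/3*17/58 = -2/3 - 289/87 = -347/87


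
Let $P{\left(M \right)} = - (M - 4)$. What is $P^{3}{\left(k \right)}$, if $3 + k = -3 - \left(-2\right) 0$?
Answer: $1000$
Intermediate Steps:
$k = -6$ ($k = -3 - \left(3 - 0\right) = -3 - 3 = -6$)
$P{\left(M \right)} = 4 - M$ ($P{\left(M \right)} = - (-4 + M) = 4 - M$)
$P^{3}{\left(k \right)} = \left(4 - -6\right)^{3} = \left(4 + 6\right)^{3} = 10^{3} = 1000$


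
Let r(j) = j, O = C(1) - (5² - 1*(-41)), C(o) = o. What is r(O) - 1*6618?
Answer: -6683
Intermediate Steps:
O = -65 (O = 1 - (5² - 1*(-41)) = 1 - (25 + 41) = 1 - 1*66 = 1 - 66 = -65)
r(O) - 1*6618 = -65 - 1*6618 = -65 - 6618 = -6683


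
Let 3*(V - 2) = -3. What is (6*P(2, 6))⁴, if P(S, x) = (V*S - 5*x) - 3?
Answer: 1196883216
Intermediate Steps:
V = 1 (V = 2 + (⅓)*(-3) = 2 - 1 = 1)
P(S, x) = -3 + S - 5*x (P(S, x) = (1*S - 5*x) - 3 = (S - 5*x) - 3 = -3 + S - 5*x)
(6*P(2, 6))⁴ = (6*(-3 + 2 - 5*6))⁴ = (6*(-3 + 2 - 30))⁴ = (6*(-31))⁴ = (-186)⁴ = 1196883216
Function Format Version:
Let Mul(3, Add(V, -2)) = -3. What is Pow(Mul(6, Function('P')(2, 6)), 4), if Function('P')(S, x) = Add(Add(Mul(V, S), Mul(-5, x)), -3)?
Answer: 1196883216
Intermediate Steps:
V = 1 (V = Add(2, Mul(Rational(1, 3), -3)) = Add(2, -1) = 1)
Function('P')(S, x) = Add(-3, S, Mul(-5, x)) (Function('P')(S, x) = Add(Add(Mul(1, S), Mul(-5, x)), -3) = Add(Add(S, Mul(-5, x)), -3) = Add(-3, S, Mul(-5, x)))
Pow(Mul(6, Function('P')(2, 6)), 4) = Pow(Mul(6, Add(-3, 2, Mul(-5, 6))), 4) = Pow(Mul(6, Add(-3, 2, -30)), 4) = Pow(Mul(6, -31), 4) = Pow(-186, 4) = 1196883216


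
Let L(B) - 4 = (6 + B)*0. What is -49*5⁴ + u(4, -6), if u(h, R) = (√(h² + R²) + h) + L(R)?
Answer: -30617 + 2*√13 ≈ -30610.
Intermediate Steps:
L(B) = 4 (L(B) = 4 + (6 + B)*0 = 4 + 0 = 4)
u(h, R) = 4 + h + √(R² + h²) (u(h, R) = (√(h² + R²) + h) + 4 = (√(R² + h²) + h) + 4 = (h + √(R² + h²)) + 4 = 4 + h + √(R² + h²))
-49*5⁴ + u(4, -6) = -49*5⁴ + (4 + 4 + √((-6)² + 4²)) = -49*625 + (4 + 4 + √(36 + 16)) = -30625 + (4 + 4 + √52) = -30625 + (4 + 4 + 2*√13) = -30625 + (8 + 2*√13) = -30617 + 2*√13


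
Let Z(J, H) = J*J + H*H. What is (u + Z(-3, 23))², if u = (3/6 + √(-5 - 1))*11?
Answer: 1178665/4 + 11957*I*√6 ≈ 2.9467e+5 + 29289.0*I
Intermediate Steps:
Z(J, H) = H² + J² (Z(J, H) = J² + H² = H² + J²)
u = 11/2 + 11*I*√6 (u = (3*(⅙) + √(-6))*11 = (½ + I*√6)*11 = 11/2 + 11*I*√6 ≈ 5.5 + 26.944*I)
(u + Z(-3, 23))² = ((11/2 + 11*I*√6) + (23² + (-3)²))² = ((11/2 + 11*I*√6) + (529 + 9))² = ((11/2 + 11*I*√6) + 538)² = (1087/2 + 11*I*√6)²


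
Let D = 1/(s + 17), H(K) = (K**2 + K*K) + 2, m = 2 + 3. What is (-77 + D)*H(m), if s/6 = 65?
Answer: -1629576/407 ≈ -4003.9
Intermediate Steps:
s = 390 (s = 6*65 = 390)
m = 5
H(K) = 2 + 2*K**2 (H(K) = (K**2 + K**2) + 2 = 2*K**2 + 2 = 2 + 2*K**2)
D = 1/407 (D = 1/(390 + 17) = 1/407 ≈ 0.0024570)
(-77 + D)*H(m) = (-77 + 1/407)*(2 + 2*5**2) = -31338*(2 + 2*25)/407 = -31338*(2 + 50)/407 = -31338/407*52 = -1629576/407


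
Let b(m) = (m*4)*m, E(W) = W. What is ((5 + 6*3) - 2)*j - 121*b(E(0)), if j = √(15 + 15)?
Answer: 21*√30 ≈ 115.02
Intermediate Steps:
b(m) = 4*m² (b(m) = (4*m)*m = 4*m²)
j = √30 ≈ 5.4772
((5 + 6*3) - 2)*j - 121*b(E(0)) = ((5 + 6*3) - 2)*√30 - 484*0² = ((5 + 18) - 2)*√30 - 484*0 = (23 - 2)*√30 - 121*0 = 21*√30 + 0 = 21*√30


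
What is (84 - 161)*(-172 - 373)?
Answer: 41965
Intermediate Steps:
(84 - 161)*(-172 - 373) = -77*(-545) = 41965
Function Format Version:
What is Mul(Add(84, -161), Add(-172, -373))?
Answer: 41965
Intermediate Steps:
Mul(Add(84, -161), Add(-172, -373)) = Mul(-77, -545) = 41965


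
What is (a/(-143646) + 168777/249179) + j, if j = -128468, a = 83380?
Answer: -328451746481485/2556683331 ≈ -1.2847e+5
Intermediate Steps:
(a/(-143646) + 168777/249179) + j = (83380/(-143646) + 168777/249179) - 128468 = (83380*(-1/143646) + 168777*(1/249179)) - 128468 = (-41690/71823 + 24111/35597) - 128468 = 247685423/2556683331 - 128468 = -328451746481485/2556683331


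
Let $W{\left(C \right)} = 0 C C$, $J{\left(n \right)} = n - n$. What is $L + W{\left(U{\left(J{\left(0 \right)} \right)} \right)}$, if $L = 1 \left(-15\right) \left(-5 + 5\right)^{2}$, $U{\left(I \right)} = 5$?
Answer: $0$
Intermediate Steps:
$J{\left(n \right)} = 0$
$L = 0$ ($L = - 15 \cdot 0^{2} = \left(-15\right) 0 = 0$)
$W{\left(C \right)} = 0$ ($W{\left(C \right)} = 0 C = 0$)
$L + W{\left(U{\left(J{\left(0 \right)} \right)} \right)} = 0 + 0 = 0$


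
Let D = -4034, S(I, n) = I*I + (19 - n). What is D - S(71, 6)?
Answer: -9088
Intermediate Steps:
S(I, n) = 19 + I**2 - n (S(I, n) = I**2 + (19 - n) = 19 + I**2 - n)
D - S(71, 6) = -4034 - (19 + 71**2 - 1*6) = -4034 - (19 + 5041 - 6) = -4034 - 1*5054 = -4034 - 5054 = -9088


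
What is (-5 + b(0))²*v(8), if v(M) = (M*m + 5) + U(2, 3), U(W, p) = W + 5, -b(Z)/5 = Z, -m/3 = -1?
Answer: 900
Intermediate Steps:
m = 3 (m = -3*(-1) = 3)
b(Z) = -5*Z
U(W, p) = 5 + W
v(M) = 12 + 3*M (v(M) = (M*3 + 5) + (5 + 2) = (3*M + 5) + 7 = (5 + 3*M) + 7 = 12 + 3*M)
(-5 + b(0))²*v(8) = (-5 - 5*0)²*(12 + 3*8) = (-5 + 0)²*(12 + 24) = (-5)²*36 = 25*36 = 900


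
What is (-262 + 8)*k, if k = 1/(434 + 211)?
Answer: -254/645 ≈ -0.39380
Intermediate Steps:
k = 1/645 ≈ 0.0015504
(-262 + 8)*k = (-262 + 8)*(1/645) = -254*1/645 = -254/645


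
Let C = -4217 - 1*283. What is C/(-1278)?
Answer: 250/71 ≈ 3.5211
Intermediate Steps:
C = -4500 (C = -4217 - 283 = -4500)
C/(-1278) = -4500/(-1278) = -4500*(-1/1278) = 250/71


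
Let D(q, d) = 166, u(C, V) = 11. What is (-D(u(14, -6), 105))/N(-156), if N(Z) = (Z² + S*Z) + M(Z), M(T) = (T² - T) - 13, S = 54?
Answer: -166/40391 ≈ -0.0041098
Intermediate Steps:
M(T) = -13 + T² - T
N(Z) = -13 + 2*Z² + 53*Z (N(Z) = (Z² + 54*Z) + (-13 + Z² - Z) = -13 + 2*Z² + 53*Z)
(-D(u(14, -6), 105))/N(-156) = (-1*166)/(-13 + 2*(-156)² + 53*(-156)) = -166/(-13 + 2*24336 - 8268) = -166/(-13 + 48672 - 8268) = -166/40391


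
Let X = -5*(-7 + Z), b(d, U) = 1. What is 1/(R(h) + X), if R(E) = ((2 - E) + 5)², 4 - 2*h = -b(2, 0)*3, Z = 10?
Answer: -4/11 ≈ -0.36364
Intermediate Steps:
h = 7/2 (h = 2 - (-1)*1*3/2 = 2 - (-1)*3/2 = 2 - ½*(-3) = 2 + 3/2 = 7/2 ≈ 3.5000)
R(E) = (7 - E)²
X = -15 (X = -5*(-7 + 10) = -5*3 = -15)
1/(R(h) + X) = 1/((-7 + 7/2)² - 15) = 1/((-7/2)² - 15) = 1/(49/4 - 15) = 1/(-11/4) = -4/11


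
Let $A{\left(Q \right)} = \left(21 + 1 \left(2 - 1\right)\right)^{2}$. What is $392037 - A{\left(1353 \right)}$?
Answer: $391553$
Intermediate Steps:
$A{\left(Q \right)} = 484$ ($A{\left(Q \right)} = \left(21 + 1 \cdot 1\right)^{2} = \left(21 + 1\right)^{2} = 22^{2} = 484$)
$392037 - A{\left(1353 \right)} = 392037 - 484 = 391553$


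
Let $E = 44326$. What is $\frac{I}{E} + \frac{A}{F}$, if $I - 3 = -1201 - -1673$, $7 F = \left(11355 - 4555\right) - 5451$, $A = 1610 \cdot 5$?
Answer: $\frac{2498410875}{59795774} \approx 41.782$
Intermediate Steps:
$A = 8050$
$F = \frac{1349}{7}$ ($F = \frac{\left(11355 - 4555\right) - 5451}{7} = \frac{6800 - 5451}{7} = \frac{1}{7} \cdot 1349 = \frac{1349}{7} \approx 192.71$)
$I = 475$ ($I = 3 - -472 = 3 + \left(-1201 + 1673\right) = 3 + 472 = 475$)
$\frac{I}{E} + \frac{A}{F} = \frac{475}{44326} + \frac{8050}{\frac{1349}{7}} = 475 \cdot \frac{1}{44326} + 8050 \cdot \frac{7}{1349} = \frac{475}{44326} + \frac{56350}{1349} = \frac{2498410875}{59795774}$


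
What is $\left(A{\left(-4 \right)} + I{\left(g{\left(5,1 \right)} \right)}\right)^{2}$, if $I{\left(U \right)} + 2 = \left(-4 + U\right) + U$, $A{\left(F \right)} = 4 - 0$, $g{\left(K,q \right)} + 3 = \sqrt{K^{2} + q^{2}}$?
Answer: $168 - 32 \sqrt{26} \approx 4.8314$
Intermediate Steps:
$g{\left(K,q \right)} = -3 + \sqrt{K^{2} + q^{2}}$
$A{\left(F \right)} = 4$ ($A{\left(F \right)} = 4 + 0 = 4$)
$I{\left(U \right)} = -6 + 2 U$ ($I{\left(U \right)} = -2 + \left(\left(-4 + U\right) + U\right) = -2 + \left(-4 + 2 U\right) = -6 + 2 U$)
$\left(A{\left(-4 \right)} + I{\left(g{\left(5,1 \right)} \right)}\right)^{2} = \left(4 - \left(6 - 2 \left(-3 + \sqrt{5^{2} + 1^{2}}\right)\right)\right)^{2} = \left(4 - \left(6 - 2 \left(-3 + \sqrt{25 + 1}\right)\right)\right)^{2} = \left(4 - \left(6 - 2 \left(-3 + \sqrt{26}\right)\right)\right)^{2} = \left(4 - \left(12 - 2 \sqrt{26}\right)\right)^{2} = \left(-8 + 2 \sqrt{26}\right)^{2}$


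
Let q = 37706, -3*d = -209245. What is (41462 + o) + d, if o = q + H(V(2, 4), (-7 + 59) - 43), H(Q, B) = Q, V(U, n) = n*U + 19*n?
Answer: 447001/3 ≈ 1.4900e+5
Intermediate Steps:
d = 209245/3 (d = -⅓*(-209245) = 209245/3 ≈ 69748.)
V(U, n) = 19*n + U*n (V(U, n) = U*n + 19*n = 19*n + U*n)
o = 37790 (o = 37706 + 4*(19 + 2) = 37706 + 4*21 = 37706 + 84 = 37790)
(41462 + o) + d = (41462 + 37790) + 209245/3 = 79252 + 209245/3 = 447001/3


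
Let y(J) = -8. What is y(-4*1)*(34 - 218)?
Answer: 1472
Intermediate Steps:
y(-4*1)*(34 - 218) = -8*(34 - 218) = -8*(-184) = 1472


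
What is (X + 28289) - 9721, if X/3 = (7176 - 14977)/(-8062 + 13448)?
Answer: 99983845/5386 ≈ 18564.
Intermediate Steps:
X = -23403/5386 (X = 3*((7176 - 14977)/(-8062 + 13448)) = 3*(-7801/5386) = -23403/5386 ≈ -4.3452)
(X + 28289) - 9721 = (-23403/5386 + 28289) - 9721 = 152341151/5386 - 9721 = 99983845/5386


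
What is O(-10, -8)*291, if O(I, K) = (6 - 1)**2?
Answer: 7275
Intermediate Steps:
O(I, K) = 25 (O(I, K) = 5**2 = 25)
O(-10, -8)*291 = 25*291 = 7275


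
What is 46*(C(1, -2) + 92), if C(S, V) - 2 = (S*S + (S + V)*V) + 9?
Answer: 4876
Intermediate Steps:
C(S, V) = 11 + S² + V*(S + V) (C(S, V) = 2 + ((S*S + (S + V)*V) + 9) = 2 + ((S² + V*(S + V)) + 9) = 2 + (9 + S² + V*(S + V)) = 11 + S² + V*(S + V))
46*(C(1, -2) + 92) = 46*((11 + 1² + (-2)² + 1*(-2)) + 92) = 46*((11 + 1 + 4 - 2) + 92) = 46*(14 + 92) = 46*106 = 4876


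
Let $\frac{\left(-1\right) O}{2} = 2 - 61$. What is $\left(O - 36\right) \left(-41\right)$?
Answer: $-3362$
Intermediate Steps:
$O = 118$ ($O = - 2 \left(2 - 61\right) = \left(-2\right) \left(-59\right) = 118$)
$\left(O - 36\right) \left(-41\right) = \left(118 - 36\right) \left(-41\right) = 82 \left(-41\right) = -3362$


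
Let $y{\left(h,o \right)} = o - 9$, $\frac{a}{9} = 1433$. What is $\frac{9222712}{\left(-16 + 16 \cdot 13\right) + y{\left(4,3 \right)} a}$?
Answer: $- \frac{4611356}{38595} \approx -119.48$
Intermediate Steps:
$a = 12897$ ($a = 9 \cdot 1433 = 12897$)
$y{\left(h,o \right)} = -9 + o$ ($y{\left(h,o \right)} = o - 9 = -9 + o$)
$\frac{9222712}{\left(-16 + 16 \cdot 13\right) + y{\left(4,3 \right)} a} = \frac{9222712}{\left(-16 + 16 \cdot 13\right) + \left(-9 + 3\right) 12897} = \frac{9222712}{\left(-16 + 208\right) - 77382} = \frac{9222712}{192 - 77382} = \frac{9222712}{-77190} = 9222712 \left(- \frac{1}{77190}\right) = - \frac{4611356}{38595}$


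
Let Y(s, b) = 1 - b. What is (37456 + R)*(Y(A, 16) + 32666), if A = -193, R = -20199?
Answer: 563458307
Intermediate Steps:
(37456 + R)*(Y(A, 16) + 32666) = (37456 - 20199)*((1 - 1*16) + 32666) = 17257*((1 - 16) + 32666) = 17257*(-15 + 32666) = 17257*32651 = 563458307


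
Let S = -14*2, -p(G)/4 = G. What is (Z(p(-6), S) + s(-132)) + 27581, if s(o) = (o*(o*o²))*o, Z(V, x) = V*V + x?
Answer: -40074614303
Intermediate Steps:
p(G) = -4*G
S = -28
Z(V, x) = x + V² (Z(V, x) = V² + x = x + V²)
s(o) = o⁵ (s(o) = (o*o³)*o = o⁴*o = o⁵)
(Z(p(-6), S) + s(-132)) + 27581 = ((-28 + (-4*(-6))²) + (-132)⁵) + 27581 = ((-28 + 24²) - 40074642432) + 27581 = ((-28 + 576) - 40074642432) + 27581 = (548 - 40074642432) + 27581 = -40074641884 + 27581 = -40074614303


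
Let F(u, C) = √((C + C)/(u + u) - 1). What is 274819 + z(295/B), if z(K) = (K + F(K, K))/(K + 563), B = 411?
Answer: 63672264767/231688 ≈ 2.7482e+5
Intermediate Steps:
F(u, C) = √(-1 + C/u) (F(u, C) = √((2*C)/((2*u)) - 1) = √((2*C)*(1/(2*u)) - 1) = √(C/u - 1) = √(-1 + C/u))
z(K) = K/(563 + K) (z(K) = (K + √((K - K)/K))/(K + 563) = (K + √(0/K))/(563 + K) = (K + √0)/(563 + K) = (K + 0)/(563 + K) = K/(563 + K))
274819 + z(295/B) = 274819 + (295/411)/(563 + 295/411) = 274819 + (295*(1/411))/(563 + 295*(1/411)) = 274819 + 295/(411*(563 + 295/411)) = 274819 + 295/(411*(231688/411)) = 274819 + (295/411)*(411/231688) = 274819 + 295/231688 = 63672264767/231688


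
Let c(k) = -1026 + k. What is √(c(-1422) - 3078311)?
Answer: I*√3080759 ≈ 1755.2*I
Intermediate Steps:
√(c(-1422) - 3078311) = √((-1026 - 1422) - 3078311) = √(-2448 - 3078311) = √(-3080759) = I*√3080759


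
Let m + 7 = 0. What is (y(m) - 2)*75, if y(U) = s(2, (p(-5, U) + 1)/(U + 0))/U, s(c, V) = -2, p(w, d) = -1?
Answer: -900/7 ≈ -128.57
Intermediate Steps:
m = -7 (m = -7 + 0 = -7)
y(U) = -2/U
(y(m) - 2)*75 = (-2/(-7) - 2)*75 = (-2*(-⅐) - 2)*75 = (2/7 - 2)*75 = -12/7*75 = -900/7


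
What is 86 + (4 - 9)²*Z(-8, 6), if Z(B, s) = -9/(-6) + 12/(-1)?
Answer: -353/2 ≈ -176.50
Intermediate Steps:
Z(B, s) = -21/2 (Z(B, s) = -9*(-⅙) + 12*(-1) = 3/2 - 12 = -21/2)
86 + (4 - 9)²*Z(-8, 6) = 86 + (4 - 9)²*(-21/2) = 86 + (-5)²*(-21/2) = 86 + 25*(-21/2) = 86 - 525/2 = -353/2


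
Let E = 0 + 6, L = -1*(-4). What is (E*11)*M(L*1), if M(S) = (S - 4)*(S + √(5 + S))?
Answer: 0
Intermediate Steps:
L = 4
M(S) = (-4 + S)*(S + √(5 + S))
E = 6
(E*11)*M(L*1) = (6*11)*((4*1)² - 16 - 4*√(5 + 4*1) + (4*1)*√(5 + 4*1)) = 66*(4² - 4*4 - 4*√(5 + 4) + 4*√(5 + 4)) = 66*(16 - 16 - 4*√9 + 4*√9) = 66*(16 - 16 - 4*3 + 4*3) = 66*(16 - 16 - 12 + 12) = 66*0 = 0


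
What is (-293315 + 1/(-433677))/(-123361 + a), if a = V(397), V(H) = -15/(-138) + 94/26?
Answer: 76067973615088/31991333582727 ≈ 2.3778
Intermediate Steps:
V(H) = 2227/598 (V(H) = -15*(-1/138) + 94*(1/26) = 5/46 + 47/13 = 2227/598)
a = 2227/598 ≈ 3.7241
(-293315 + 1/(-433677))/(-123361 + a) = (-293315 + 1/(-433677))/(-123361 + 2227/598) = (-293315 - 1/433677)/(-73767651/598) = -127203969256/433677*(-598/73767651) = 76067973615088/31991333582727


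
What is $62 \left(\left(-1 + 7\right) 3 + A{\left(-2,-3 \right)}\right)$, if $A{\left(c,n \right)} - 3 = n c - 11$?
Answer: $992$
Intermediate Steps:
$A{\left(c,n \right)} = -8 + c n$ ($A{\left(c,n \right)} = 3 + \left(n c - 11\right) = 3 + \left(c n - 11\right) = 3 + \left(-11 + c n\right) = -8 + c n$)
$62 \left(\left(-1 + 7\right) 3 + A{\left(-2,-3 \right)}\right) = 62 \left(\left(-1 + 7\right) 3 - 2\right) = 62 \left(6 \cdot 3 + \left(-8 + 6\right)\right) = 62 \left(18 - 2\right) = 62 \cdot 16 = 992$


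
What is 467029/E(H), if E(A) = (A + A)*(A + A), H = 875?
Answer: 467029/3062500 ≈ 0.15250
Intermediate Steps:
E(A) = 4*A**2 (E(A) = (2*A)*(2*A) = 4*A**2)
467029/E(H) = 467029/((4*875**2)) = 467029/((4*765625)) = 467029/3062500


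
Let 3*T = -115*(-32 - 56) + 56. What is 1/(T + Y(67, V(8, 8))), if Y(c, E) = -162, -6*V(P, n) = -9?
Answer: 1/3230 ≈ 0.00030960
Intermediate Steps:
V(P, n) = 3/2 (V(P, n) = -⅙*(-9) = 3/2)
T = 3392 (T = (-115*(-32 - 56) + 56)/3 = (-115*(-88) + 56)/3 = (10120 + 56)/3 = (⅓)*10176 = 3392)
1/(T + Y(67, V(8, 8))) = 1/(3392 - 162) = 1/3230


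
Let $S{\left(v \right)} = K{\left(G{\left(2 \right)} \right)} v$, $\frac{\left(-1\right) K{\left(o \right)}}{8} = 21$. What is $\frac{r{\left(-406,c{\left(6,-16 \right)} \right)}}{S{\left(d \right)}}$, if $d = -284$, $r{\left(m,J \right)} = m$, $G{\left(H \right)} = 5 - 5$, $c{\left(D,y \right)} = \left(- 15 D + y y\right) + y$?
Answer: $- \frac{29}{3408} \approx -0.0085094$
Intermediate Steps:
$c{\left(D,y \right)} = y + y^{2} - 15 D$ ($c{\left(D,y \right)} = \left(- 15 D + y^{2}\right) + y = \left(y^{2} - 15 D\right) + y = y + y^{2} - 15 D$)
$G{\left(H \right)} = 0$ ($G{\left(H \right)} = 5 - 5 = 0$)
$K{\left(o \right)} = -168$ ($K{\left(o \right)} = \left(-8\right) 21 = -168$)
$S{\left(v \right)} = - 168 v$
$\frac{r{\left(-406,c{\left(6,-16 \right)} \right)}}{S{\left(d \right)}} = - \frac{406}{\left(-168\right) \left(-284\right)} = - \frac{406}{47712} = \left(-406\right) \frac{1}{47712} = - \frac{29}{3408}$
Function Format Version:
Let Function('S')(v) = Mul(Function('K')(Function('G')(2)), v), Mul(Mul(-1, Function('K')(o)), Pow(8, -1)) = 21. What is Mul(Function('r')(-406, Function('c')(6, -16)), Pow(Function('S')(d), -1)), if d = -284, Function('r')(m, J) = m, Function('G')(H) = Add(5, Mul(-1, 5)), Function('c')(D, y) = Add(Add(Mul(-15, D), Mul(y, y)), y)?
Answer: Rational(-29, 3408) ≈ -0.0085094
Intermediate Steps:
Function('c')(D, y) = Add(y, Pow(y, 2), Mul(-15, D)) (Function('c')(D, y) = Add(Add(Mul(-15, D), Pow(y, 2)), y) = Add(Add(Pow(y, 2), Mul(-15, D)), y) = Add(y, Pow(y, 2), Mul(-15, D)))
Function('G')(H) = 0 (Function('G')(H) = Add(5, -5) = 0)
Function('K')(o) = -168 (Function('K')(o) = Mul(-8, 21) = -168)
Function('S')(v) = Mul(-168, v)
Mul(Function('r')(-406, Function('c')(6, -16)), Pow(Function('S')(d), -1)) = Mul(-406, Pow(Mul(-168, -284), -1)) = Mul(-406, Pow(47712, -1)) = Mul(-406, Rational(1, 47712)) = Rational(-29, 3408)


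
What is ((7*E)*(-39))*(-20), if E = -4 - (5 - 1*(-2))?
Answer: -60060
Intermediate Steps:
E = -11 (E = -4 - (5 + 2) = -4 - 1*7 = -4 - 7 = -11)
((7*E)*(-39))*(-20) = ((7*(-11))*(-39))*(-20) = -77*(-39)*(-20) = 3003*(-20) = -60060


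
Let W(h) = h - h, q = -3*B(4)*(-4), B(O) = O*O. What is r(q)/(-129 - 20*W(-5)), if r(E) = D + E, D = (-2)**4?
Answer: -208/129 ≈ -1.6124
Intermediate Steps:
B(O) = O**2
D = 16
q = 192 (q = -3*4**2*(-4) = -3*16*(-4) = -48*(-4) = 192)
W(h) = 0
r(E) = 16 + E
r(q)/(-129 - 20*W(-5)) = (16 + 192)/(-129 - 20*0) = 208/(-129 + 0) = 208/(-129) = 208*(-1/129) = -208/129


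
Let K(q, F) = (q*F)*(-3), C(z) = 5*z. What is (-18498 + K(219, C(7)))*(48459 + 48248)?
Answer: -4012663551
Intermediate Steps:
K(q, F) = -3*F*q (K(q, F) = (F*q)*(-3) = -3*F*q)
(-18498 + K(219, C(7)))*(48459 + 48248) = (-18498 - 3*5*7*219)*(48459 + 48248) = (-18498 - 3*35*219)*96707 = (-18498 - 22995)*96707 = -41493*96707 = -4012663551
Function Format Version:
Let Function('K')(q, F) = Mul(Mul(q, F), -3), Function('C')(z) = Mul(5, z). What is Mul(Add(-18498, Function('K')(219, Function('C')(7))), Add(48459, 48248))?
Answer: -4012663551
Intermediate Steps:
Function('K')(q, F) = Mul(-3, F, q) (Function('K')(q, F) = Mul(Mul(F, q), -3) = Mul(-3, F, q))
Mul(Add(-18498, Function('K')(219, Function('C')(7))), Add(48459, 48248)) = Mul(Add(-18498, Mul(-3, Mul(5, 7), 219)), Add(48459, 48248)) = Mul(Add(-18498, Mul(-3, 35, 219)), 96707) = Mul(Add(-18498, -22995), 96707) = Mul(-41493, 96707) = -4012663551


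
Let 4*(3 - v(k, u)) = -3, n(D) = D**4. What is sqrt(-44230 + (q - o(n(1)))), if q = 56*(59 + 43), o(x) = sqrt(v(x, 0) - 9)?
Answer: sqrt(-154072 - 2*I*sqrt(21))/2 ≈ 0.0058374 - 196.26*I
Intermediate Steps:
v(k, u) = 15/4 (v(k, u) = 3 - 1/4*(-3) = 3 + 3/4 = 15/4)
o(x) = I*sqrt(21)/2 (o(x) = sqrt(15/4 - 9) = sqrt(-21/4) = I*sqrt(21)/2)
q = 5712 (q = 56*102 = 5712)
sqrt(-44230 + (q - o(n(1)))) = sqrt(-44230 + (5712 - I*sqrt(21)/2)) = sqrt(-38518 - I*sqrt(21)/2)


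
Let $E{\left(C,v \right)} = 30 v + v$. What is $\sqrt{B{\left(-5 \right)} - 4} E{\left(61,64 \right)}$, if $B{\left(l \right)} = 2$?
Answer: $1984 i \sqrt{2} \approx 2805.8 i$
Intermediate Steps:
$E{\left(C,v \right)} = 31 v$
$\sqrt{B{\left(-5 \right)} - 4} E{\left(61,64 \right)} = \sqrt{2 - 4} \cdot 31 \cdot 64 = \sqrt{-2} \cdot 1984 = i \sqrt{2} \cdot 1984 = 1984 i \sqrt{2}$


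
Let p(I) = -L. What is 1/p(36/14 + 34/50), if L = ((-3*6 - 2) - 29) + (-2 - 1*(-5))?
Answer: 1/46 ≈ 0.021739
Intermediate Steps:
L = -46 (L = ((-18 - 2) - 29) + (-2 + 5) = (-20 - 29) + 3 = -49 + 3 = -46)
p(I) = 46 (p(I) = -1*(-46) = 46)
1/p(36/14 + 34/50) = 1/46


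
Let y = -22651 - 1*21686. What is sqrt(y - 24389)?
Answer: I*sqrt(68726) ≈ 262.16*I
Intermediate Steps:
y = -44337 (y = -22651 - 21686 = -44337)
sqrt(y - 24389) = sqrt(-44337 - 24389) = sqrt(-68726) = I*sqrt(68726)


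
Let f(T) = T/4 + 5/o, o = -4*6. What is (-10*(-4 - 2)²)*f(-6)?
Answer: 615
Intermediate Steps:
o = -24
f(T) = -5/24 + T/4 (f(T) = T/4 + 5/(-24) = T*(¼) + 5*(-1/24) = T/4 - 5/24 = -5/24 + T/4)
(-10*(-4 - 2)²)*f(-6) = (-10*(-4 - 2)²)*(-5/24 + (¼)*(-6)) = (-10*(-6)²)*(-5/24 - 3/2) = -10*36*(-41/24) = -360*(-41/24) = 615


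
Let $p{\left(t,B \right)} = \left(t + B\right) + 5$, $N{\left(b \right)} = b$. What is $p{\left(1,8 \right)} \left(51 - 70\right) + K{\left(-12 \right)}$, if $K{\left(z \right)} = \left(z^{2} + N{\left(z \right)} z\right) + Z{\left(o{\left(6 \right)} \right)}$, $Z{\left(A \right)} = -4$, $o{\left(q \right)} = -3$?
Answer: $18$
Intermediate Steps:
$p{\left(t,B \right)} = 5 + B + t$ ($p{\left(t,B \right)} = \left(B + t\right) + 5 = 5 + B + t$)
$K{\left(z \right)} = -4 + 2 z^{2}$ ($K{\left(z \right)} = \left(z^{2} + z z\right) - 4 = \left(z^{2} + z^{2}\right) - 4 = 2 z^{2} - 4 = -4 + 2 z^{2}$)
$p{\left(1,8 \right)} \left(51 - 70\right) + K{\left(-12 \right)} = \left(5 + 8 + 1\right) \left(51 - 70\right) - \left(4 - 2 \left(-12\right)^{2}\right) = 14 \left(51 - 70\right) + \left(-4 + 2 \cdot 144\right) = 14 \left(-19\right) + \left(-4 + 288\right) = -266 + 284 = 18$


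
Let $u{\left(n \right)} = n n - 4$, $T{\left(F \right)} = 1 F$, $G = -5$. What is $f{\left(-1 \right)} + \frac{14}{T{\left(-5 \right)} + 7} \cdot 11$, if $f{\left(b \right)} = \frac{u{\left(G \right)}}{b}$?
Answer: $56$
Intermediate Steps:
$T{\left(F \right)} = F$
$u{\left(n \right)} = -4 + n^{2}$ ($u{\left(n \right)} = n^{2} - 4 = -4 + n^{2}$)
$f{\left(b \right)} = \frac{21}{b}$ ($f{\left(b \right)} = \frac{-4 + \left(-5\right)^{2}}{b} = \frac{-4 + 25}{b} = \frac{21}{b}$)
$f{\left(-1 \right)} + \frac{14}{T{\left(-5 \right)} + 7} \cdot 11 = \frac{21}{-1} + \frac{14}{-5 + 7} \cdot 11 = 21 \left(-1\right) + \frac{14}{2} \cdot 11 = -21 + 14 \cdot \frac{1}{2} \cdot 11 = -21 + 7 \cdot 11 = -21 + 77 = 56$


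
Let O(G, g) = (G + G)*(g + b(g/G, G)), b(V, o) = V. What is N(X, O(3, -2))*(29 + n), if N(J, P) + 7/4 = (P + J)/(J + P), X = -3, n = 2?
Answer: -93/4 ≈ -23.250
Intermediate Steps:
O(G, g) = 2*G*(g + g/G) (O(G, g) = (G + G)*(g + g/G) = (2*G)*(g + g/G) = 2*G*(g + g/G))
N(J, P) = -¾ (N(J, P) = -7/4 + (P + J)/(J + P) = -7/4 + (J + P)/(J + P) = -7/4 + 1 = -¾)
N(X, O(3, -2))*(29 + n) = -3*(29 + 2)/4 = -¾*31 = -93/4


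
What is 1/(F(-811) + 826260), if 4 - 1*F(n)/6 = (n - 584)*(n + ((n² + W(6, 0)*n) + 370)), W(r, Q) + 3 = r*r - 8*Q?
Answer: 1/5278253574 ≈ 1.8946e-10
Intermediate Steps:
W(r, Q) = -3 + r² - 8*Q (W(r, Q) = -3 + (r*r - 8*Q) = -3 + (r² - 8*Q) = -3 + r² - 8*Q)
F(n) = 24 - 6*(-584 + n)*(370 + n² + 34*n) (F(n) = 24 - 6*(n - 584)*(n + ((n² + (-3 + 6² - 8*0)*n) + 370)) = 24 - 6*(-584 + n)*(n + ((n² + (-3 + 36 + 0)*n) + 370)) = 24 - 6*(-584 + n)*(n + ((n² + 33*n) + 370)) = 24 - 6*(-584 + n)*(n + (370 + n² + 33*n)) = 24 - 6*(-584 + n)*(370 + n² + 34*n))
1/(F(-811) + 826260) = 1/((1296504 - 6*(-811)³ + 3300*(-811)² + 116916*(-811)) + 826260) = 1/((1296504 - 6*(-533411731) + 3300*657721 - 94818876) + 826260) = 1/((1296504 + 3200470386 + 2170479300 - 94818876) + 826260) = 1/(5277427314 + 826260) = 1/5278253574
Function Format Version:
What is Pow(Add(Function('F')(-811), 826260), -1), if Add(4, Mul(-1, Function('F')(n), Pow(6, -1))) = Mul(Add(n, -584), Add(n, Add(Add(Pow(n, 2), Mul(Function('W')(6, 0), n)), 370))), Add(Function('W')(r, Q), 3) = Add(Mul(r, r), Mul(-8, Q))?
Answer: Rational(1, 5278253574) ≈ 1.8946e-10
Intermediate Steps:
Function('W')(r, Q) = Add(-3, Pow(r, 2), Mul(-8, Q)) (Function('W')(r, Q) = Add(-3, Add(Mul(r, r), Mul(-8, Q))) = Add(-3, Add(Pow(r, 2), Mul(-8, Q))) = Add(-3, Pow(r, 2), Mul(-8, Q)))
Function('F')(n) = Add(24, Mul(-6, Add(-584, n), Add(370, Pow(n, 2), Mul(34, n)))) (Function('F')(n) = Add(24, Mul(-6, Mul(Add(n, -584), Add(n, Add(Add(Pow(n, 2), Mul(Add(-3, Pow(6, 2), Mul(-8, 0)), n)), 370))))) = Add(24, Mul(-6, Mul(Add(-584, n), Add(n, Add(Add(Pow(n, 2), Mul(Add(-3, 36, 0), n)), 370))))) = Add(24, Mul(-6, Mul(Add(-584, n), Add(n, Add(Add(Pow(n, 2), Mul(33, n)), 370))))) = Add(24, Mul(-6, Mul(Add(-584, n), Add(n, Add(370, Pow(n, 2), Mul(33, n)))))) = Add(24, Mul(-6, Mul(Add(-584, n), Add(370, Pow(n, 2), Mul(34, n))))) = Add(24, Mul(-6, Add(-584, n), Add(370, Pow(n, 2), Mul(34, n)))))
Pow(Add(Function('F')(-811), 826260), -1) = Pow(Add(Add(1296504, Mul(-6, Pow(-811, 3)), Mul(3300, Pow(-811, 2)), Mul(116916, -811)), 826260), -1) = Pow(Add(Add(1296504, Mul(-6, -533411731), Mul(3300, 657721), -94818876), 826260), -1) = Pow(Add(Add(1296504, 3200470386, 2170479300, -94818876), 826260), -1) = Pow(Add(5277427314, 826260), -1) = Pow(5278253574, -1) = Rational(1, 5278253574)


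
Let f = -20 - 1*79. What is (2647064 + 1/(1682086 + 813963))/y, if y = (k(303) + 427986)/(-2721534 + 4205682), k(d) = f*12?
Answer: 544781378767662682/59183817839 ≈ 9.2049e+6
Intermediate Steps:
f = -99 (f = -20 - 79 = -99)
k(d) = -1188 (k(d) = -99*12 = -1188)
y = 71133/247358 (y = (-1188 + 427986)/(-2721534 + 4205682) = 426798/1484148 = 426798*(1/1484148) = 71133/247358 ≈ 0.28757)
(2647064 + 1/(1682086 + 813963))/y = (2647064 + 1/(1682086 + 813963))/(71133/247358) = (2647064 + 1/2496049)*(247358/71133) = (6607201450137/2496049)*(247358/71133) = 544781378767662682/59183817839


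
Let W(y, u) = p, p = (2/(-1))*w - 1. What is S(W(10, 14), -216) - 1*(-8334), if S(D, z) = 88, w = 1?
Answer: 8422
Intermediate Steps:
p = -3 (p = (2/(-1))*1 - 1 = (2*(-1))*1 - 1 = -2*1 - 1 = -2 - 1 = -3)
W(y, u) = -3
S(W(10, 14), -216) - 1*(-8334) = 88 - 1*(-8334) = 88 + 8334 = 8422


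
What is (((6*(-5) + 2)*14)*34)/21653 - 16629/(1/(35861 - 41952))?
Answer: 2193172572739/21653 ≈ 1.0129e+8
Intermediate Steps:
(((6*(-5) + 2)*14)*34)/21653 - 16629/(1/(35861 - 41952)) = (((-30 + 2)*14)*34)*(1/21653) - 16629/(1/(-6091)) = (-28*14*34)*(1/21653) - 16629/(-1/6091) = -392*34*(1/21653) - 16629*(-6091) = -13328*1/21653 + 101287239 = -13328/21653 + 101287239 = 2193172572739/21653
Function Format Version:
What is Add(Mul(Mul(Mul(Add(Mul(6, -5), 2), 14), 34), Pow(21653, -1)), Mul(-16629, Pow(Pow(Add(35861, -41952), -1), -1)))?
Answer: Rational(2193172572739, 21653) ≈ 1.0129e+8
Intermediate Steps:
Add(Mul(Mul(Mul(Add(Mul(6, -5), 2), 14), 34), Pow(21653, -1)), Mul(-16629, Pow(Pow(Add(35861, -41952), -1), -1))) = Add(Mul(Mul(Mul(Add(-30, 2), 14), 34), Rational(1, 21653)), Mul(-16629, Pow(Pow(-6091, -1), -1))) = Add(Mul(Mul(Mul(-28, 14), 34), Rational(1, 21653)), Mul(-16629, Pow(Rational(-1, 6091), -1))) = Add(Mul(Mul(-392, 34), Rational(1, 21653)), Mul(-16629, -6091)) = Add(Mul(-13328, Rational(1, 21653)), 101287239) = Add(Rational(-13328, 21653), 101287239) = Rational(2193172572739, 21653)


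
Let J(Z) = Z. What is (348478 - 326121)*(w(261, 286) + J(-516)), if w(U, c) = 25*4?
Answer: -9300512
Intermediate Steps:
w(U, c) = 100
(348478 - 326121)*(w(261, 286) + J(-516)) = (348478 - 326121)*(100 - 516) = 22357*(-416) = -9300512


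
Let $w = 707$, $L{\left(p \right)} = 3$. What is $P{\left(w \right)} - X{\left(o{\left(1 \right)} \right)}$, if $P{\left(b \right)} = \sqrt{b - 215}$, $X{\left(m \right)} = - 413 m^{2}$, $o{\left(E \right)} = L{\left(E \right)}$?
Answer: $3717 + 2 \sqrt{123} \approx 3739.2$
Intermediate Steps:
$o{\left(E \right)} = 3$
$P{\left(b \right)} = \sqrt{-215 + b}$
$P{\left(w \right)} - X{\left(o{\left(1 \right)} \right)} = \sqrt{-215 + 707} - - 413 \cdot 3^{2} = \sqrt{492} - \left(-413\right) 9 = 2 \sqrt{123} - -3717 = 2 \sqrt{123} + 3717 = 3717 + 2 \sqrt{123}$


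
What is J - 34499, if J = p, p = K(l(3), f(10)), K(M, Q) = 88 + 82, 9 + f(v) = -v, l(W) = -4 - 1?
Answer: -34329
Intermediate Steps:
l(W) = -5
f(v) = -9 - v
K(M, Q) = 170
p = 170
J = 170
J - 34499 = 170 - 34499 = -34329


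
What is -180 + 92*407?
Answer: 37264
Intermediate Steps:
-180 + 92*407 = -180 + 37444 = 37264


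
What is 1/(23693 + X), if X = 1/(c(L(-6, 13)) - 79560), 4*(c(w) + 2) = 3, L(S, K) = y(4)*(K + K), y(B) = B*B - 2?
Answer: 318245/7540178781 ≈ 4.2207e-5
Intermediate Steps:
y(B) = -2 + B**2 (y(B) = B**2 - 2 = -2 + B**2)
L(S, K) = 28*K (L(S, K) = (-2 + 4**2)*(K + K) = (-2 + 16)*(2*K) = 14*(2*K) = 28*K)
c(w) = -5/4 (c(w) = -2 + (1/4)*3 = -2 + 3/4 = -5/4)
X = -4/318245 (X = 1/(-5/4 - 79560) = 1/(-318245/4) = -4/318245 ≈ -1.2569e-5)
1/(23693 + X) = 1/(23693 - 4/318245) = 1/(7540178781/318245) = 318245/7540178781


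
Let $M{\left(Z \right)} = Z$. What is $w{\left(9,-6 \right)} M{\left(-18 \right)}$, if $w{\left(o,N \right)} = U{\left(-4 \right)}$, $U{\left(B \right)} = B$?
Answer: $72$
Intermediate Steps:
$w{\left(o,N \right)} = -4$
$w{\left(9,-6 \right)} M{\left(-18 \right)} = \left(-4\right) \left(-18\right) = 72$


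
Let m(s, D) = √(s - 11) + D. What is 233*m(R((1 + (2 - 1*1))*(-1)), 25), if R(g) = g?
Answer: 5825 + 233*I*√13 ≈ 5825.0 + 840.09*I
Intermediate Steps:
m(s, D) = D + √(-11 + s) (m(s, D) = √(-11 + s) + D = D + √(-11 + s))
233*m(R((1 + (2 - 1*1))*(-1)), 25) = 233*(25 + √(-11 + (1 + (2 - 1*1))*(-1))) = 233*(25 + √(-11 + (1 + (2 - 1))*(-1))) = 233*(25 + √(-11 + (1 + 1)*(-1))) = 233*(25 + √(-11 + 2*(-1))) = 233*(25 + √(-11 - 2)) = 233*(25 + √(-13)) = 233*(25 + I*√13) = 5825 + 233*I*√13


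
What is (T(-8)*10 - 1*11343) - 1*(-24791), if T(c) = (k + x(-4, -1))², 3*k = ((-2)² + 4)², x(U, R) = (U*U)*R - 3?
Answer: 121522/9 ≈ 13502.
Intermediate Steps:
x(U, R) = -3 + R*U² (x(U, R) = U²*R - 3 = R*U² - 3 = -3 + R*U²)
k = 64/3 (k = ((-2)² + 4)²/3 = (4 + 4)²/3 = (⅓)*8² = (⅓)*64 = 64/3 ≈ 21.333)
T(c) = 49/9 (T(c) = (64/3 + (-3 - 1*(-4)²))² = (64/3 + (-3 - 1*16))² = (64/3 + (-3 - 16))² = (64/3 - 19)² = (7/3)² = 49/9)
(T(-8)*10 - 1*11343) - 1*(-24791) = ((49/9)*10 - 1*11343) - 1*(-24791) = (490/9 - 11343) + 24791 = -101597/9 + 24791 = 121522/9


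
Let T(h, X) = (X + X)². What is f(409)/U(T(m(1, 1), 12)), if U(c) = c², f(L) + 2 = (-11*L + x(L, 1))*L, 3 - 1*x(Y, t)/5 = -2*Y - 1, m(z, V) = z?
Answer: -159103/331776 ≈ -0.47955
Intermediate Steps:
x(Y, t) = 20 + 10*Y (x(Y, t) = 15 - 5*(-2*Y - 1) = 15 - 5*(-1 - 2*Y) = 15 + (5 + 10*Y) = 20 + 10*Y)
T(h, X) = 4*X² (T(h, X) = (2*X)² = 4*X²)
f(L) = -2 + L*(20 - L) (f(L) = -2 + (-11*L + (20 + 10*L))*L = -2 + (20 - L)*L = -2 + L*(20 - L))
f(409)/U(T(m(1, 1), 12)) = (-2 - 1*409² + 20*409)/((4*12²)²) = (-2 - 1*167281 + 8180)/((4*144)²) = (-2 - 167281 + 8180)/(576²) = -159103/331776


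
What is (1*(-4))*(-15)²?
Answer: -900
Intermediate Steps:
(1*(-4))*(-15)² = -4*225 = -900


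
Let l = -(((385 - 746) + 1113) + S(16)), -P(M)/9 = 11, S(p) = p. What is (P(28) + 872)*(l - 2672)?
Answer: -2659120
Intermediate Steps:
P(M) = -99 (P(M) = -9*11 = -99)
l = -768 (l = -(((385 - 746) + 1113) + 16) = -((-361 + 1113) + 16) = -(752 + 16) = -1*768 = -768)
(P(28) + 872)*(l - 2672) = (-99 + 872)*(-768 - 2672) = 773*(-3440) = -2659120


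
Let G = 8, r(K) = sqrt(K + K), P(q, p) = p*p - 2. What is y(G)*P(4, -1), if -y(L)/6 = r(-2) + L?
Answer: 48 + 12*I ≈ 48.0 + 12.0*I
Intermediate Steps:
P(q, p) = -2 + p**2 (P(q, p) = p**2 - 2 = -2 + p**2)
r(K) = sqrt(2)*sqrt(K) (r(K) = sqrt(2*K) = sqrt(2)*sqrt(K))
y(L) = -12*I - 6*L (y(L) = -6*(sqrt(2)*sqrt(-2) + L) = -6*(sqrt(2)*(I*sqrt(2)) + L) = -6*(2*I + L) = -6*(L + 2*I) = -12*I - 6*L)
y(G)*P(4, -1) = (-12*I - 6*8)*(-2 + (-1)**2) = (-12*I - 48)*(-2 + 1) = (-48 - 12*I)*(-1) = 48 + 12*I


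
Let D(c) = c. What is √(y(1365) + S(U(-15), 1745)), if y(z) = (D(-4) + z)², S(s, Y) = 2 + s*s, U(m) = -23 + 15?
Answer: √1852387 ≈ 1361.0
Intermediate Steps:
U(m) = -8
S(s, Y) = 2 + s²
y(z) = (-4 + z)²
√(y(1365) + S(U(-15), 1745)) = √((-4 + 1365)² + (2 + (-8)²)) = √(1361² + (2 + 64)) = √(1852321 + 66) = √1852387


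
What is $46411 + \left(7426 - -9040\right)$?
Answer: $62877$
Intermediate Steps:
$46411 + \left(7426 - -9040\right) = 46411 + \left(7426 + 9040\right) = 46411 + 16466 = 62877$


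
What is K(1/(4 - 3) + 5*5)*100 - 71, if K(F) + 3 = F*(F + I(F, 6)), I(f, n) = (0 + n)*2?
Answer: 98429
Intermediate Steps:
I(f, n) = 2*n (I(f, n) = n*2 = 2*n)
K(F) = -3 + F*(12 + F) (K(F) = -3 + F*(F + 2*6) = -3 + F*(F + 12) = -3 + F*(12 + F))
K(1/(4 - 3) + 5*5)*100 - 71 = (-3 + (1/(4 - 3) + 5*5)² + 12*(1/(4 - 3) + 5*5))*100 - 71 = (-3 + (1/1 + 25)² + 12*(1/1 + 25))*100 - 71 = (-3 + (1 + 25)² + 12*(1 + 25))*100 - 71 = (-3 + 26² + 12*26)*100 - 71 = (-3 + 676 + 312)*100 - 71 = 985*100 - 71 = 98500 - 71 = 98429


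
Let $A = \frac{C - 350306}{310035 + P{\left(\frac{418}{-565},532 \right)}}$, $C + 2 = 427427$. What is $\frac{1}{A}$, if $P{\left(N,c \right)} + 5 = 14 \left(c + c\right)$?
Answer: $\frac{46418}{11017} \approx 4.2133$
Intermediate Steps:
$C = 427425$ ($C = -2 + 427427 = 427425$)
$P{\left(N,c \right)} = -5 + 28 c$ ($P{\left(N,c \right)} = -5 + 14 \left(c + c\right) = -5 + 14 \cdot 2 c = -5 + 28 c$)
$A = \frac{11017}{46418}$ ($A = \frac{427425 - 350306}{310035 + \left(-5 + 28 \cdot 532\right)} = \frac{77119}{310035 + \left(-5 + 14896\right)} = \frac{77119}{310035 + 14891} = \frac{77119}{324926} = 77119 \cdot \frac{1}{324926} = \frac{11017}{46418} \approx 0.23734$)
$\frac{1}{A} = \frac{1}{\frac{11017}{46418}} = \frac{46418}{11017}$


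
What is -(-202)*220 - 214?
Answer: 44226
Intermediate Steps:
-(-202)*220 - 214 = -202*(-220) - 214 = 44440 - 214 = 44226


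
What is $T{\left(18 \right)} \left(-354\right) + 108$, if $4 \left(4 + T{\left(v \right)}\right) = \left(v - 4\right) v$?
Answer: $-20778$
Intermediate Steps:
$T{\left(v \right)} = -4 + \frac{v \left(-4 + v\right)}{4}$ ($T{\left(v \right)} = -4 + \frac{\left(v - 4\right) v}{4} = -4 + \frac{\left(-4 + v\right) v}{4} = -4 + \frac{v \left(-4 + v\right)}{4}$)
$T{\left(18 \right)} \left(-354\right) + 108 = \left(-4 - 18 + \frac{18^{2}}{4}\right) \left(-354\right) + 108 = \left(-4 - 18 + \frac{1}{4} \cdot 324\right) \left(-354\right) + 108 = \left(-4 - 18 + 81\right) \left(-354\right) + 108 = 59 \left(-354\right) + 108 = -20886 + 108 = -20778$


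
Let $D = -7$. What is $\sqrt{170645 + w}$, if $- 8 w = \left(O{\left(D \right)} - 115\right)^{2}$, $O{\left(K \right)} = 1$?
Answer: $\frac{\sqrt{676082}}{2} \approx 411.12$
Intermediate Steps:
$w = - \frac{3249}{2}$ ($w = - \frac{\left(1 - 115\right)^{2}}{8} = - \frac{\left(-114\right)^{2}}{8} = \left(- \frac{1}{8}\right) 12996 = - \frac{3249}{2} \approx -1624.5$)
$\sqrt{170645 + w} = \sqrt{170645 - \frac{3249}{2}} = \sqrt{\frac{338041}{2}} = \frac{\sqrt{676082}}{2}$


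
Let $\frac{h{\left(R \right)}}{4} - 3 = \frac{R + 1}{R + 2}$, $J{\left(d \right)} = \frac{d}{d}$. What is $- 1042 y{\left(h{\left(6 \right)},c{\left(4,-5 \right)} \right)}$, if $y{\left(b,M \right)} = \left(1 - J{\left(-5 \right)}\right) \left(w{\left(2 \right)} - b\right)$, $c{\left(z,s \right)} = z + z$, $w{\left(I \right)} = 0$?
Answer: $0$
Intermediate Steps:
$c{\left(z,s \right)} = 2 z$
$J{\left(d \right)} = 1$
$h{\left(R \right)} = 12 + \frac{4 \left(1 + R\right)}{2 + R}$ ($h{\left(R \right)} = 12 + 4 \frac{R + 1}{R + 2} = 12 + 4 \frac{1 + R}{2 + R} = 12 + \frac{4 \left(1 + R\right)}{2 + R}$)
$y{\left(b,M \right)} = 0$ ($y{\left(b,M \right)} = \left(1 - 1\right) \left(0 - b\right) = \left(1 - 1\right) \left(- b\right) = 0 \left(- b\right) = 0$)
$- 1042 y{\left(h{\left(6 \right)},c{\left(4,-5 \right)} \right)} = \left(-1042\right) 0 = 0$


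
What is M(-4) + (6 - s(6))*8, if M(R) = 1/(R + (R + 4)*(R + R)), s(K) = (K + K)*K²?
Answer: -13633/4 ≈ -3408.3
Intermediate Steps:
s(K) = 2*K³ (s(K) = (2*K)*K² = 2*K³)
M(R) = 1/(R + 2*R*(4 + R)) (M(R) = 1/(R + (4 + R)*(2*R)) = 1/(R + 2*R*(4 + R)))
M(-4) + (6 - s(6))*8 = 1/((-4)*(9 + 2*(-4))) + (6 - 2*6³)*8 = -1/(4*(9 - 8)) + (6 - 2*216)*8 = -¼/1 + (6 - 1*432)*8 = -¼*1 + (6 - 432)*8 = -¼ - 426*8 = -¼ - 3408 = -13633/4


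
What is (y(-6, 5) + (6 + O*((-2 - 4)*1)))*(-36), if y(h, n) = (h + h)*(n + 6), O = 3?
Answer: 5184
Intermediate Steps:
y(h, n) = 2*h*(6 + n) (y(h, n) = (2*h)*(6 + n) = 2*h*(6 + n))
(y(-6, 5) + (6 + O*((-2 - 4)*1)))*(-36) = (2*(-6)*(6 + 5) + (6 + 3*((-2 - 4)*1)))*(-36) = (2*(-6)*11 + (6 + 3*(-6*1)))*(-36) = (-132 + (6 + 3*(-6)))*(-36) = (-132 + (6 - 18))*(-36) = (-132 - 12)*(-36) = -144*(-36) = 5184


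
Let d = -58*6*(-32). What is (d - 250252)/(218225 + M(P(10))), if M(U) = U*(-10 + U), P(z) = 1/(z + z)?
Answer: -95646400/87289801 ≈ -1.0957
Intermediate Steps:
P(z) = 1/(2*z)
d = 11136 (d = -348*(-32) = 11136)
(d - 250252)/(218225 + M(P(10))) = (11136 - 250252)/(218225 + ((½)/10)*(-10 + (½)/10)) = -239116/(218225 + ((½)*(⅒))*(-10 + (½)*(⅒))) = -239116/(218225 + (-10 + 1/20)/20) = -239116/(218225 + (1/20)*(-199/20)) = -239116/(218225 - 199/400) = -239116/87289801/400 = -239116*400/87289801 = -95646400/87289801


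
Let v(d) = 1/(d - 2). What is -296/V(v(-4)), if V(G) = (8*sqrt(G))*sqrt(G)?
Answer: 222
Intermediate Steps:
v(d) = 1/(-2 + d)
V(G) = 8*G
-296/V(v(-4)) = -296/(8/(-2 - 4)) = -296/(8/(-6)) = -296/(8*(-1/6)) = -296/(-4/3) = -296*(-3/4) = 222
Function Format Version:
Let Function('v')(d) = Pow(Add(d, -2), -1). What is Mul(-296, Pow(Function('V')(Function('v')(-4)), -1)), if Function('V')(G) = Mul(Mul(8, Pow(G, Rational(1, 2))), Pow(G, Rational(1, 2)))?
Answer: 222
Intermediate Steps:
Function('v')(d) = Pow(Add(-2, d), -1)
Function('V')(G) = Mul(8, G)
Mul(-296, Pow(Function('V')(Function('v')(-4)), -1)) = Mul(-296, Pow(Mul(8, Pow(Add(-2, -4), -1)), -1)) = Mul(-296, Pow(Mul(8, Pow(-6, -1)), -1)) = Mul(-296, Pow(Mul(8, Rational(-1, 6)), -1)) = Mul(-296, Pow(Rational(-4, 3), -1)) = Mul(-296, Rational(-3, 4)) = 222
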